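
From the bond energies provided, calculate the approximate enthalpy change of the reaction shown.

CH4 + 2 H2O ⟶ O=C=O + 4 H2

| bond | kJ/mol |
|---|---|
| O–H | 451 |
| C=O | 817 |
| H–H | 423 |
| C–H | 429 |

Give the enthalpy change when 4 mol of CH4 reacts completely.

Bonds broken (reactants):
  C–H: 4 × 429 = 1716
  O–H: 4 × 451 = 1804
  Σ(broken) = 3520 kJ
Bonds formed (products):
  C=O: 2 × 817 = 1634
  H–H: 4 × 423 = 1692
  Σ(formed) = 3326 kJ
ΔH = Σ(broken) − Σ(formed) = 3520 − 3326 = +194 kJ
For 4× the reaction as written: 4 × (+194) = +776 kJ

ΔH = +776 kJ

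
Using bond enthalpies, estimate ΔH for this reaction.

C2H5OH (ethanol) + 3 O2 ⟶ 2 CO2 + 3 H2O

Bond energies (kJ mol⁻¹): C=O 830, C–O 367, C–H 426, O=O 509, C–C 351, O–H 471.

Bonds broken (reactants):
  C–C: 1 × 351 = 351
  C–H: 5 × 426 = 2130
  C–O: 1 × 367 = 367
  O–H: 1 × 471 = 471
  O=O: 3 × 509 = 1527
  Σ(broken) = 4846 kJ
Bonds formed (products):
  C=O: 4 × 830 = 3320
  O–H: 6 × 471 = 2826
  Σ(formed) = 6146 kJ
ΔH = Σ(broken) − Σ(formed) = 4846 − 6146 = −1300 kJ

ΔH ≈ −1300 kJ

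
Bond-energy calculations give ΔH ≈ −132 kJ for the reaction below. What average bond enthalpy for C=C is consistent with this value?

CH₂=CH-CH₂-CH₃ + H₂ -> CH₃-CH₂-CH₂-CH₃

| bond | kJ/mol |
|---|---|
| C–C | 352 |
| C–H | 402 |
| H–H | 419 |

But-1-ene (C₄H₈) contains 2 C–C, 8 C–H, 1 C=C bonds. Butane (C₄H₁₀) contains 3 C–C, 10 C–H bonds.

Let D be the C=C bond energy.
Σ(broken) = 2×352 + 8×402 + 1×D + 1×419 = 4339 + D
Σ(formed) = 3×352 + 10×402 = 5076
ΔH = Σ(broken) − Σ(formed) = (4339 + D) − (5076) = −737 + D
Setting this equal to −132 kJ gives D = 605 kJ/mol.

D(C=C) ≈ 605 kJ/mol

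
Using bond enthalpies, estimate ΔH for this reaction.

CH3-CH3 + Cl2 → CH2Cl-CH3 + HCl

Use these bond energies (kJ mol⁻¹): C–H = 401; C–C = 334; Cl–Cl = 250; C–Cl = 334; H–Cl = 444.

ΔH ≈ −127 kJ

Bonds broken (reactants):
  C–C: 1 × 334 = 334
  C–H: 6 × 401 = 2406
  Cl–Cl: 1 × 250 = 250
  Σ(broken) = 2990 kJ
Bonds formed (products):
  C–C: 1 × 334 = 334
  C–Cl: 1 × 334 = 334
  C–H: 5 × 401 = 2005
  H–Cl: 1 × 444 = 444
  Σ(formed) = 3117 kJ
ΔH = Σ(broken) − Σ(formed) = 2990 − 3117 = −127 kJ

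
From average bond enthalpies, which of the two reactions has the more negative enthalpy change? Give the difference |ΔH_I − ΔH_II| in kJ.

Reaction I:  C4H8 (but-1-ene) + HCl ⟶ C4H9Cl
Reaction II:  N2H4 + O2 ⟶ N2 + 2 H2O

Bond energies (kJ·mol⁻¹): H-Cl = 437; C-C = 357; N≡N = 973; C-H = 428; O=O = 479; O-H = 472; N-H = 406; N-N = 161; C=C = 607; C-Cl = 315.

Reaction II, by 541 kJ

Reaction I:
  Bonds broken (reactants):
    C-C: 2 × 357 = 714
    C-H: 8 × 428 = 3424
    C=C: 1 × 607 = 607
    H-Cl: 1 × 437 = 437
    Σ(broken) = 5182 kJ
  Bonds formed (products):
    C-C: 3 × 357 = 1071
    C-Cl: 1 × 315 = 315
    C-H: 9 × 428 = 3852
    Σ(formed) = 5238 kJ
  ΔH_I = 5182 − 5238 = −56 kJ
Reaction II:
  Bonds broken (reactants):
    N-H: 4 × 406 = 1624
    N-N: 1 × 161 = 161
    O=O: 1 × 479 = 479
    Σ(broken) = 2264 kJ
  Bonds formed (products):
    N≡N: 1 × 973 = 973
    O-H: 4 × 472 = 1888
    Σ(formed) = 2861 kJ
  ΔH_II = 2264 − 2861 = −597 kJ
ΔH_I − ΔH_II = +541 kJ, so reaction II has the more negative ΔH; |ΔH_I − ΔH_II| = 541 kJ.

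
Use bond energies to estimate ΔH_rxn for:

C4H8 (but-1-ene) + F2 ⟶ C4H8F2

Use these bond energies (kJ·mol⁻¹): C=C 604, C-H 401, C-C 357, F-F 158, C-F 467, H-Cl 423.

ΔH ≈ −529 kJ

Bonds broken (reactants):
  C-C: 2 × 357 = 714
  C-H: 8 × 401 = 3208
  C=C: 1 × 604 = 604
  F-F: 1 × 158 = 158
  Σ(broken) = 4684 kJ
Bonds formed (products):
  C-C: 3 × 357 = 1071
  C-F: 2 × 467 = 934
  C-H: 8 × 401 = 3208
  Σ(formed) = 5213 kJ
ΔH = Σ(broken) − Σ(formed) = 4684 − 5213 = −529 kJ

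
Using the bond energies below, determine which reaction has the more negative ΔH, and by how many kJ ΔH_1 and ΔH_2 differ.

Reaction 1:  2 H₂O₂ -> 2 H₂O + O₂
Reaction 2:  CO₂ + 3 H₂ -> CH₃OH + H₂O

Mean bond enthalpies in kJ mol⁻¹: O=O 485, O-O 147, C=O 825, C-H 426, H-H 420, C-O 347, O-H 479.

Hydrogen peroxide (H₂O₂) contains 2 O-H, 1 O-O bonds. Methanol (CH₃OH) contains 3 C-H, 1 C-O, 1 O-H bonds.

Reaction 1:
  Bonds broken (reactants):
    O-H: 4 × 479 = 1916
    O-O: 2 × 147 = 294
    Σ(broken) = 2210 kJ
  Bonds formed (products):
    O-H: 4 × 479 = 1916
    O=O: 1 × 485 = 485
    Σ(formed) = 2401 kJ
  ΔH_1 = 2210 − 2401 = −191 kJ
Reaction 2:
  Bonds broken (reactants):
    C=O: 2 × 825 = 1650
    H-H: 3 × 420 = 1260
    Σ(broken) = 2910 kJ
  Bonds formed (products):
    C-H: 3 × 426 = 1278
    C-O: 1 × 347 = 347
    O-H: 3 × 479 = 1437
    Σ(formed) = 3062 kJ
  ΔH_2 = 2910 − 3062 = −152 kJ
ΔH_1 − ΔH_2 = −39 kJ, so reaction 1 has the more negative ΔH; |ΔH_1 − ΔH_2| = 39 kJ.

Reaction 1, by 39 kJ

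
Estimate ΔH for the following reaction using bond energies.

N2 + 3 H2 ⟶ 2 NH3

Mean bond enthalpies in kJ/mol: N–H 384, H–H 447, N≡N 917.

Bonds broken (reactants):
  H–H: 3 × 447 = 1341
  N≡N: 1 × 917 = 917
  Σ(broken) = 2258 kJ
Bonds formed (products):
  N–H: 6 × 384 = 2304
  Σ(formed) = 2304 kJ
ΔH = Σ(broken) − Σ(formed) = 2258 − 2304 = −46 kJ

ΔH ≈ −46 kJ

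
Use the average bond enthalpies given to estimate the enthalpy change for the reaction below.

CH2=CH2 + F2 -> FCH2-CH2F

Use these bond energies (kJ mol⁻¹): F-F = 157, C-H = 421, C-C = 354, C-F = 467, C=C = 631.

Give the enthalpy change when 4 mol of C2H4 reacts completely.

Bonds broken (reactants):
  C-H: 4 × 421 = 1684
  C=C: 1 × 631 = 631
  F-F: 1 × 157 = 157
  Σ(broken) = 2472 kJ
Bonds formed (products):
  C-C: 1 × 354 = 354
  C-F: 2 × 467 = 934
  C-H: 4 × 421 = 1684
  Σ(formed) = 2972 kJ
ΔH = Σ(broken) − Σ(formed) = 2472 − 2972 = −500 kJ
For 4× the reaction as written: 4 × (−500) = −2000 kJ

ΔH = −2000 kJ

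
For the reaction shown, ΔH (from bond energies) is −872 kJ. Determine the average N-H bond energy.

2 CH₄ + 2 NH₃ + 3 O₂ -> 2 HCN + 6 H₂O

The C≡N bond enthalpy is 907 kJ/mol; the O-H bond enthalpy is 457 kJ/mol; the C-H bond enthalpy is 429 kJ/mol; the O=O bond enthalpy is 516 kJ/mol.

Let D be the N-H bond energy.
Σ(broken) = 8×429 + 6×D + 3×516 = 4980 + 6D
Σ(formed) = 2×907 + 2×429 + 12×457 = 8156
ΔH = Σ(broken) − Σ(formed) = (4980 + 6D) − (8156) = −3176 + 6D
Setting this equal to −872 kJ gives 6D = 2304, so D = 384 kJ/mol.

D(N-H) ≈ 384 kJ/mol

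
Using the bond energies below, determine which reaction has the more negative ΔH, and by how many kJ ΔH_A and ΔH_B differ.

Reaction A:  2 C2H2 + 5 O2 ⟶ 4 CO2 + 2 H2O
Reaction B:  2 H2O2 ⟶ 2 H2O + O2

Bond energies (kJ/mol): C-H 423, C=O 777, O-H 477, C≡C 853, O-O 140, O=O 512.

Reaction A, by 1934 kJ

Reaction A:
  Bonds broken (reactants):
    C≡C: 2 × 853 = 1706
    C-H: 4 × 423 = 1692
    O=O: 5 × 512 = 2560
    Σ(broken) = 5958 kJ
  Bonds formed (products):
    C=O: 8 × 777 = 6216
    O-H: 4 × 477 = 1908
    Σ(formed) = 8124 kJ
  ΔH_A = 5958 − 8124 = −2166 kJ
Reaction B:
  Bonds broken (reactants):
    O-H: 4 × 477 = 1908
    O-O: 2 × 140 = 280
    Σ(broken) = 2188 kJ
  Bonds formed (products):
    O-H: 4 × 477 = 1908
    O=O: 1 × 512 = 512
    Σ(formed) = 2420 kJ
  ΔH_B = 2188 − 2420 = −232 kJ
ΔH_A − ΔH_B = −1934 kJ, so reaction A has the more negative ΔH; |ΔH_A − ΔH_B| = 1934 kJ.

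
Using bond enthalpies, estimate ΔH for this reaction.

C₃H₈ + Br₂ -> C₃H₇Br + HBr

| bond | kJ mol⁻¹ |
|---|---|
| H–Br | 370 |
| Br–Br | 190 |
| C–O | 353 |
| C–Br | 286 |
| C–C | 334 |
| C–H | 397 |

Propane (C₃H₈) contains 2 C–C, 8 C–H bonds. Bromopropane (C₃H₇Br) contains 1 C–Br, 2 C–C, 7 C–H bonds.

ΔH ≈ −69 kJ

Bonds broken (reactants):
  Br–Br: 1 × 190 = 190
  C–C: 2 × 334 = 668
  C–H: 8 × 397 = 3176
  Σ(broken) = 4034 kJ
Bonds formed (products):
  C–Br: 1 × 286 = 286
  C–C: 2 × 334 = 668
  C–H: 7 × 397 = 2779
  H–Br: 1 × 370 = 370
  Σ(formed) = 4103 kJ
ΔH = Σ(broken) − Σ(formed) = 4034 − 4103 = −69 kJ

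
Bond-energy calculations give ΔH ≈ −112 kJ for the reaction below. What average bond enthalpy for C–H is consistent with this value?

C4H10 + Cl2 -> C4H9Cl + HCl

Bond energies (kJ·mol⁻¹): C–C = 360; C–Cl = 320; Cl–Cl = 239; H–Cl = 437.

Let D be the C–H bond energy.
Σ(broken) = 3×360 + 10×D + 1×239 = 1319 + 10D
Σ(formed) = 3×360 + 1×320 + 9×D + 1×437 = 1837 + 9D
ΔH = Σ(broken) − Σ(formed) = (1319 + 10D) − (1837 + 9D) = −518 + D
Setting this equal to −112 kJ gives D = 406 kJ/mol.

D(C–H) ≈ 406 kJ/mol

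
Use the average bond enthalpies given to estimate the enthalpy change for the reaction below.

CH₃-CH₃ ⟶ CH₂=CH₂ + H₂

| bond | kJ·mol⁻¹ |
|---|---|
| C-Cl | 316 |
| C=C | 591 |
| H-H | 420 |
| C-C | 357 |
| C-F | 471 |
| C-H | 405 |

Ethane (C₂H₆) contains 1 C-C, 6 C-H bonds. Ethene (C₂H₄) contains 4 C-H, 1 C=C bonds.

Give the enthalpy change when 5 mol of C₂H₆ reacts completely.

Bonds broken (reactants):
  C-C: 1 × 357 = 357
  C-H: 6 × 405 = 2430
  Σ(broken) = 2787 kJ
Bonds formed (products):
  C-H: 4 × 405 = 1620
  C=C: 1 × 591 = 591
  H-H: 1 × 420 = 420
  Σ(formed) = 2631 kJ
ΔH = Σ(broken) − Σ(formed) = 2787 − 2631 = +156 kJ
For 5× the reaction as written: 5 × (+156) = +780 kJ

ΔH = +780 kJ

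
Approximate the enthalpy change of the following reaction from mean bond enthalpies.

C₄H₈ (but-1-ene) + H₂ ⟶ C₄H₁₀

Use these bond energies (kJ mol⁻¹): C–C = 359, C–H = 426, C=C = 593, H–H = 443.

ΔH ≈ −175 kJ

Bonds broken (reactants):
  C–C: 2 × 359 = 718
  C–H: 8 × 426 = 3408
  C=C: 1 × 593 = 593
  H–H: 1 × 443 = 443
  Σ(broken) = 5162 kJ
Bonds formed (products):
  C–C: 3 × 359 = 1077
  C–H: 10 × 426 = 4260
  Σ(formed) = 5337 kJ
ΔH = Σ(broken) − Σ(formed) = 5162 − 5337 = −175 kJ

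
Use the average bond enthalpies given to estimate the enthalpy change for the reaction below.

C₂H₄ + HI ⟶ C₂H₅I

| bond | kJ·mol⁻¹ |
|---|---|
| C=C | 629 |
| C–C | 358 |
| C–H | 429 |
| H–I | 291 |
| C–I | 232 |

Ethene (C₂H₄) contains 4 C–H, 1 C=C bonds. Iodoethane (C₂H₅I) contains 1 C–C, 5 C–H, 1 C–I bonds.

Bonds broken (reactants):
  C–H: 4 × 429 = 1716
  C=C: 1 × 629 = 629
  H–I: 1 × 291 = 291
  Σ(broken) = 2636 kJ
Bonds formed (products):
  C–C: 1 × 358 = 358
  C–H: 5 × 429 = 2145
  C–I: 1 × 232 = 232
  Σ(formed) = 2735 kJ
ΔH = Σ(broken) − Σ(formed) = 2636 − 2735 = −99 kJ

ΔH ≈ −99 kJ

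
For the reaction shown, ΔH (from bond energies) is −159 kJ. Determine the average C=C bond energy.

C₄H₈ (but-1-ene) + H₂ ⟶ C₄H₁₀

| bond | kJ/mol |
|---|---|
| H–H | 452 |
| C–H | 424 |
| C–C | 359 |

D(C=C) ≈ 596 kJ/mol

Let D be the C=C bond energy.
Σ(broken) = 2×359 + 8×424 + 1×D + 1×452 = 4562 + D
Σ(formed) = 3×359 + 10×424 = 5317
ΔH = Σ(broken) − Σ(formed) = (4562 + D) − (5317) = −755 + D
Setting this equal to −159 kJ gives D = 596 kJ/mol.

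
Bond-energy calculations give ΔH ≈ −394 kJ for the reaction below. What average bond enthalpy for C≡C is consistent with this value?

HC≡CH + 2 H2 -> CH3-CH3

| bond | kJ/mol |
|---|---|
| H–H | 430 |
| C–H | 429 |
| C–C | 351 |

Let D be the C≡C bond energy.
Σ(broken) = 1×D + 2×429 + 2×430 = 1718 + D
Σ(formed) = 1×351 + 6×429 = 2925
ΔH = Σ(broken) − Σ(formed) = (1718 + D) − (2925) = −1207 + D
Setting this equal to −394 kJ gives D = 813 kJ/mol.

D(C≡C) ≈ 813 kJ/mol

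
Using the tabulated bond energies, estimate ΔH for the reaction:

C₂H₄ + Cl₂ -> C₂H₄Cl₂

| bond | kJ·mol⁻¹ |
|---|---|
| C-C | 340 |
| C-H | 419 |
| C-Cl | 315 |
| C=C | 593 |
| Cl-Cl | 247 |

Bonds broken (reactants):
  C-H: 4 × 419 = 1676
  C=C: 1 × 593 = 593
  Cl-Cl: 1 × 247 = 247
  Σ(broken) = 2516 kJ
Bonds formed (products):
  C-C: 1 × 340 = 340
  C-Cl: 2 × 315 = 630
  C-H: 4 × 419 = 1676
  Σ(formed) = 2646 kJ
ΔH = Σ(broken) − Σ(formed) = 2516 − 2646 = −130 kJ

ΔH ≈ −130 kJ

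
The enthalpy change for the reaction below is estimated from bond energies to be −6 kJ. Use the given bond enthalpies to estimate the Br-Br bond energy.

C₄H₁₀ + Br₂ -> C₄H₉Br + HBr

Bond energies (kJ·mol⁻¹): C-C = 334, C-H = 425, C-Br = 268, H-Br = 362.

Let D be the Br-Br bond energy.
Σ(broken) = 1×D + 3×334 + 10×425 = 5252 + D
Σ(formed) = 1×268 + 3×334 + 9×425 + 1×362 = 5457
ΔH = Σ(broken) − Σ(formed) = (5252 + D) − (5457) = −205 + D
Setting this equal to −6 kJ gives D = 199 kJ/mol.

D(Br-Br) ≈ 199 kJ/mol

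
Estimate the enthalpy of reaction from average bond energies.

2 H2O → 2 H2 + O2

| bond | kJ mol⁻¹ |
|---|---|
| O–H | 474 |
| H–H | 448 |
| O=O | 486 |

Bonds broken (reactants):
  O–H: 4 × 474 = 1896
  Σ(broken) = 1896 kJ
Bonds formed (products):
  H–H: 2 × 448 = 896
  O=O: 1 × 486 = 486
  Σ(formed) = 1382 kJ
ΔH = Σ(broken) − Σ(formed) = 1896 − 1382 = +514 kJ

ΔH ≈ +514 kJ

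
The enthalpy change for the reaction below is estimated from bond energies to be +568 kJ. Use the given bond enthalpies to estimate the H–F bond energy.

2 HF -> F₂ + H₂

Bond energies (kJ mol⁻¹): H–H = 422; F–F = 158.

Let D be the H–F bond energy.
Σ(broken) = 2×D = 2D
Σ(formed) = 1×158 + 1×422 = 580
ΔH = Σ(broken) − Σ(formed) = (2D) − (580) = −580 + 2D
Setting this equal to +568 kJ gives 2D = 1148, so D = 574 kJ/mol.

D(H–F) ≈ 574 kJ/mol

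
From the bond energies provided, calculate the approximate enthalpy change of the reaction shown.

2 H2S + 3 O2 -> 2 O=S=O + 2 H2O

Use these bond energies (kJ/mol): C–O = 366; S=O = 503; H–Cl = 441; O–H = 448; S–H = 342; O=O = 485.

ΔH ≈ −981 kJ

Bonds broken (reactants):
  O=O: 3 × 485 = 1455
  S–H: 4 × 342 = 1368
  Σ(broken) = 2823 kJ
Bonds formed (products):
  O–H: 4 × 448 = 1792
  S=O: 4 × 503 = 2012
  Σ(formed) = 3804 kJ
ΔH = Σ(broken) − Σ(formed) = 2823 − 3804 = −981 kJ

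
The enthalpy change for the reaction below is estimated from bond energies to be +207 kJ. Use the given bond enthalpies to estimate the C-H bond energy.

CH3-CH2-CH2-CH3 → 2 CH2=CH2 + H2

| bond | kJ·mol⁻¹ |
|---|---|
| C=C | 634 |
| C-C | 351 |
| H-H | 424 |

D(C-H) ≈ 423 kJ/mol

Let D be the C-H bond energy.
Σ(broken) = 3×351 + 10×D = 1053 + 10D
Σ(formed) = 8×D + 2×634 + 1×424 = 1692 + 8D
ΔH = Σ(broken) − Σ(formed) = (1053 + 10D) − (1692 + 8D) = −639 + 2D
Setting this equal to +207 kJ gives 2D = 846, so D = 423 kJ/mol.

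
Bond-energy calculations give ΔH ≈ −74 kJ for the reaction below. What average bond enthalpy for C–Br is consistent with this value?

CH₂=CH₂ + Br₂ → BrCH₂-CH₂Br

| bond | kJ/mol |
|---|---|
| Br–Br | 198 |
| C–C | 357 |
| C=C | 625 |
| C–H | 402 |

Let D be the C–Br bond energy.
Σ(broken) = 1×198 + 4×402 + 1×625 = 2431
Σ(formed) = 2×D + 1×357 + 4×402 = 1965 + 2D
ΔH = Σ(broken) − Σ(formed) = (2431) − (1965 + 2D) = +466 − 2D
Setting this equal to −74 kJ gives 2D = 540, so D = 270 kJ/mol.

D(C–Br) ≈ 270 kJ/mol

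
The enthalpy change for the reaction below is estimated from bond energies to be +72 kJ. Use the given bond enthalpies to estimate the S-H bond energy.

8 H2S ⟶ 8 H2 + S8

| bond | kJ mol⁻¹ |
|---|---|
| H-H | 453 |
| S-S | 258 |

D(S-H) ≈ 360 kJ/mol

Let D be the S-H bond energy.
Σ(broken) = 16×D = 16D
Σ(formed) = 8×453 + 8×258 = 5688
ΔH = Σ(broken) − Σ(formed) = (16D) − (5688) = −5688 + 16D
Setting this equal to +72 kJ gives 16D = 5760, so D = 360 kJ/mol.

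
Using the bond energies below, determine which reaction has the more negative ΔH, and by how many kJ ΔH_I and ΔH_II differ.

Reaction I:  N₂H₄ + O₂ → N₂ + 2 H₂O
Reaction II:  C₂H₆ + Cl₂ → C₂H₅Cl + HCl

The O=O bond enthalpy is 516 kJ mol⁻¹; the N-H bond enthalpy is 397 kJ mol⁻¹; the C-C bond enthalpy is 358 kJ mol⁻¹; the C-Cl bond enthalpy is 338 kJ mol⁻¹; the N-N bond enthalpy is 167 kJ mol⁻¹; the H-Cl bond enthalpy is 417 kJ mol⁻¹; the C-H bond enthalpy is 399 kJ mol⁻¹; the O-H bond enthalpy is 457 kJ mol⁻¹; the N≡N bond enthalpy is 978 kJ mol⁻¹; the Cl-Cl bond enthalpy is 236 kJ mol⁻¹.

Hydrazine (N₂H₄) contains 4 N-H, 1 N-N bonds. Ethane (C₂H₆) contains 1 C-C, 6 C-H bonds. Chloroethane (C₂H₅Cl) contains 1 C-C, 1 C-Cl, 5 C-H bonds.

Reaction I:
  Bonds broken (reactants):
    N-H: 4 × 397 = 1588
    N-N: 1 × 167 = 167
    O=O: 1 × 516 = 516
    Σ(broken) = 2271 kJ
  Bonds formed (products):
    N≡N: 1 × 978 = 978
    O-H: 4 × 457 = 1828
    Σ(formed) = 2806 kJ
  ΔH_I = 2271 − 2806 = −535 kJ
Reaction II:
  Bonds broken (reactants):
    C-C: 1 × 358 = 358
    C-H: 6 × 399 = 2394
    Cl-Cl: 1 × 236 = 236
    Σ(broken) = 2988 kJ
  Bonds formed (products):
    C-C: 1 × 358 = 358
    C-Cl: 1 × 338 = 338
    C-H: 5 × 399 = 1995
    H-Cl: 1 × 417 = 417
    Σ(formed) = 3108 kJ
  ΔH_II = 2988 − 3108 = −120 kJ
ΔH_I − ΔH_II = −415 kJ, so reaction I has the more negative ΔH; |ΔH_I − ΔH_II| = 415 kJ.

Reaction I, by 415 kJ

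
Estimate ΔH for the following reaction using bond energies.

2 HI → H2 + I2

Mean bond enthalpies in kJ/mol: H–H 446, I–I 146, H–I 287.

ΔH ≈ −18 kJ

Bonds broken (reactants):
  H–I: 2 × 287 = 574
  Σ(broken) = 574 kJ
Bonds formed (products):
  H–H: 1 × 446 = 446
  I–I: 1 × 146 = 146
  Σ(formed) = 592 kJ
ΔH = Σ(broken) − Σ(formed) = 574 − 592 = −18 kJ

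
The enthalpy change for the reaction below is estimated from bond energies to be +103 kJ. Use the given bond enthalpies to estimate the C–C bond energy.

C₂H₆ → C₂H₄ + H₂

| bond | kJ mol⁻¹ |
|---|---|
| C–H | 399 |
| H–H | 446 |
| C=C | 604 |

D(C–C) ≈ 355 kJ/mol

Let D be the C–C bond energy.
Σ(broken) = 1×D + 6×399 = 2394 + D
Σ(formed) = 4×399 + 1×604 + 1×446 = 2646
ΔH = Σ(broken) − Σ(formed) = (2394 + D) − (2646) = −252 + D
Setting this equal to +103 kJ gives D = 355 kJ/mol.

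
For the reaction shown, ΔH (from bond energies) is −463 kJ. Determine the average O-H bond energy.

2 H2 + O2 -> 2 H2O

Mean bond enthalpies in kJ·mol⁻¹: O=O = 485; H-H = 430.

D(O-H) ≈ 452 kJ/mol

Let D be the O-H bond energy.
Σ(broken) = 2×430 + 1×485 = 1345
Σ(formed) = 4×D = 4D
ΔH = Σ(broken) − Σ(formed) = (1345) − (4D) = +1345 − 4D
Setting this equal to −463 kJ gives 4D = 1808, so D = 452 kJ/mol.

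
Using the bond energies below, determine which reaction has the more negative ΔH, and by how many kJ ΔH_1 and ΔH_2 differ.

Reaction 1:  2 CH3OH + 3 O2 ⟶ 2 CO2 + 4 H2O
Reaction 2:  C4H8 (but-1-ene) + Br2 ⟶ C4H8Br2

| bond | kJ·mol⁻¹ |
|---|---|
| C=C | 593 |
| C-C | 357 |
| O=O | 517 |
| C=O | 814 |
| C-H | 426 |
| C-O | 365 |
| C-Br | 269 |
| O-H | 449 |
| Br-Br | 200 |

Reaction 1:
  Bonds broken (reactants):
    C-H: 6 × 426 = 2556
    C-O: 2 × 365 = 730
    O-H: 2 × 449 = 898
    O=O: 3 × 517 = 1551
    Σ(broken) = 5735 kJ
  Bonds formed (products):
    C=O: 4 × 814 = 3256
    O-H: 8 × 449 = 3592
    Σ(formed) = 6848 kJ
  ΔH_1 = 5735 − 6848 = −1113 kJ
Reaction 2:
  Bonds broken (reactants):
    Br-Br: 1 × 200 = 200
    C-C: 2 × 357 = 714
    C-H: 8 × 426 = 3408
    C=C: 1 × 593 = 593
    Σ(broken) = 4915 kJ
  Bonds formed (products):
    C-Br: 2 × 269 = 538
    C-C: 3 × 357 = 1071
    C-H: 8 × 426 = 3408
    Σ(formed) = 5017 kJ
  ΔH_2 = 4915 − 5017 = −102 kJ
ΔH_1 − ΔH_2 = −1011 kJ, so reaction 1 has the more negative ΔH; |ΔH_1 − ΔH_2| = 1011 kJ.

Reaction 1, by 1011 kJ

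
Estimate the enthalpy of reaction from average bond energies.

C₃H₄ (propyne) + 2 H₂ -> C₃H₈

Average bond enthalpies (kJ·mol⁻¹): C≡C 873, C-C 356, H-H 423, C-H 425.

ΔH ≈ −337 kJ

Bonds broken (reactants):
  C≡C: 1 × 873 = 873
  C-C: 1 × 356 = 356
  C-H: 4 × 425 = 1700
  H-H: 2 × 423 = 846
  Σ(broken) = 3775 kJ
Bonds formed (products):
  C-C: 2 × 356 = 712
  C-H: 8 × 425 = 3400
  Σ(formed) = 4112 kJ
ΔH = Σ(broken) − Σ(formed) = 3775 − 4112 = −337 kJ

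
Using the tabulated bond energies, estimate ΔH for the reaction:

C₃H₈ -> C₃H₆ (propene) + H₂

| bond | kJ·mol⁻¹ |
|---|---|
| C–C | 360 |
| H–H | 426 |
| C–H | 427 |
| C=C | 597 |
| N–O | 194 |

ΔH ≈ +191 kJ

Bonds broken (reactants):
  C–C: 2 × 360 = 720
  C–H: 8 × 427 = 3416
  Σ(broken) = 4136 kJ
Bonds formed (products):
  C–C: 1 × 360 = 360
  C–H: 6 × 427 = 2562
  C=C: 1 × 597 = 597
  H–H: 1 × 426 = 426
  Σ(formed) = 3945 kJ
ΔH = Σ(broken) − Σ(formed) = 4136 − 3945 = +191 kJ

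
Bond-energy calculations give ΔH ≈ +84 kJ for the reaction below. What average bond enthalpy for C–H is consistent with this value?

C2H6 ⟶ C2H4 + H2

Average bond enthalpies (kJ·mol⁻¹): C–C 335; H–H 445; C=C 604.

Let D be the C–H bond energy.
Σ(broken) = 1×335 + 6×D = 335 + 6D
Σ(formed) = 4×D + 1×604 + 1×445 = 1049 + 4D
ΔH = Σ(broken) − Σ(formed) = (335 + 6D) − (1049 + 4D) = −714 + 2D
Setting this equal to +84 kJ gives 2D = 798, so D = 399 kJ/mol.

D(C–H) ≈ 399 kJ/mol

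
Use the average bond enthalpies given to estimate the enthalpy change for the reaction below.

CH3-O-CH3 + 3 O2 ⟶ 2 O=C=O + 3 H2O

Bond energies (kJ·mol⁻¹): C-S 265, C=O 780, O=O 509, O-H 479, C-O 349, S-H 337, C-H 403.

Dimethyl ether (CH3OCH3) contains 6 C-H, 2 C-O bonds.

Bonds broken (reactants):
  C-H: 6 × 403 = 2418
  C-O: 2 × 349 = 698
  O=O: 3 × 509 = 1527
  Σ(broken) = 4643 kJ
Bonds formed (products):
  C=O: 4 × 780 = 3120
  O-H: 6 × 479 = 2874
  Σ(formed) = 5994 kJ
ΔH = Σ(broken) − Σ(formed) = 4643 − 5994 = −1351 kJ

ΔH ≈ −1351 kJ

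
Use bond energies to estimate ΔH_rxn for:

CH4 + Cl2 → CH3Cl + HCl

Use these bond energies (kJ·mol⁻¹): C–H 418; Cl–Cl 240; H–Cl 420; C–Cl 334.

Bonds broken (reactants):
  C–H: 4 × 418 = 1672
  Cl–Cl: 1 × 240 = 240
  Σ(broken) = 1912 kJ
Bonds formed (products):
  C–Cl: 1 × 334 = 334
  C–H: 3 × 418 = 1254
  H–Cl: 1 × 420 = 420
  Σ(formed) = 2008 kJ
ΔH = Σ(broken) − Σ(formed) = 1912 − 2008 = −96 kJ

ΔH ≈ −96 kJ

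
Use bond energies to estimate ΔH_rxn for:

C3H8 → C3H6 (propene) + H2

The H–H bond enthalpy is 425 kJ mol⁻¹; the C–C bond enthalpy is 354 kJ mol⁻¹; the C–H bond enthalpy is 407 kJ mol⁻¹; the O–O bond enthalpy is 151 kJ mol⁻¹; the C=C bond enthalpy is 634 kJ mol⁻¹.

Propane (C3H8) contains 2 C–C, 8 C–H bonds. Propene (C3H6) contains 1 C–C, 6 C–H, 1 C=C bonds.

Bonds broken (reactants):
  C–C: 2 × 354 = 708
  C–H: 8 × 407 = 3256
  Σ(broken) = 3964 kJ
Bonds formed (products):
  C–C: 1 × 354 = 354
  C–H: 6 × 407 = 2442
  C=C: 1 × 634 = 634
  H–H: 1 × 425 = 425
  Σ(formed) = 3855 kJ
ΔH = Σ(broken) − Σ(formed) = 3964 − 3855 = +109 kJ

ΔH ≈ +109 kJ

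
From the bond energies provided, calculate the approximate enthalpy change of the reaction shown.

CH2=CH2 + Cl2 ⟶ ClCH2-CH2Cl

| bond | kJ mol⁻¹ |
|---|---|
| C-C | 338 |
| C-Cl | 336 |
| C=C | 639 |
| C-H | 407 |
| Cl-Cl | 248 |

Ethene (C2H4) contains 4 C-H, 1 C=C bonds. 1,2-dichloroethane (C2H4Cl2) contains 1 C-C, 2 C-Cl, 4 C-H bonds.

ΔH ≈ −123 kJ

Bonds broken (reactants):
  C-H: 4 × 407 = 1628
  C=C: 1 × 639 = 639
  Cl-Cl: 1 × 248 = 248
  Σ(broken) = 2515 kJ
Bonds formed (products):
  C-C: 1 × 338 = 338
  C-Cl: 2 × 336 = 672
  C-H: 4 × 407 = 1628
  Σ(formed) = 2638 kJ
ΔH = Σ(broken) − Σ(formed) = 2515 − 2638 = −123 kJ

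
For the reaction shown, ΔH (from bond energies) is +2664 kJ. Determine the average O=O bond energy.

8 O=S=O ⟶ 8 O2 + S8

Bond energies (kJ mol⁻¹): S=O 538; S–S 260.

Let D be the O=O bond energy.
Σ(broken) = 16×538 = 8608
Σ(formed) = 8×D + 8×260 = 2080 + 8D
ΔH = Σ(broken) − Σ(formed) = (8608) − (2080 + 8D) = +6528 − 8D
Setting this equal to +2664 kJ gives 8D = 3864, so D = 483 kJ/mol.

D(O=O) ≈ 483 kJ/mol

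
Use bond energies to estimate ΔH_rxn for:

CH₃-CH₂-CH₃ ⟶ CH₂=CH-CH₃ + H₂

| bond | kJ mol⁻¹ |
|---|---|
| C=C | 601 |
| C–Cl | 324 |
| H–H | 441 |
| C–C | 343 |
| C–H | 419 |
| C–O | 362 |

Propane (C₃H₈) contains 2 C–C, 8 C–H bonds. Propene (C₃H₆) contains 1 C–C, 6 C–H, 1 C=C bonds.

Bonds broken (reactants):
  C–C: 2 × 343 = 686
  C–H: 8 × 419 = 3352
  Σ(broken) = 4038 kJ
Bonds formed (products):
  C–C: 1 × 343 = 343
  C–H: 6 × 419 = 2514
  C=C: 1 × 601 = 601
  H–H: 1 × 441 = 441
  Σ(formed) = 3899 kJ
ΔH = Σ(broken) − Σ(formed) = 4038 − 3899 = +139 kJ

ΔH ≈ +139 kJ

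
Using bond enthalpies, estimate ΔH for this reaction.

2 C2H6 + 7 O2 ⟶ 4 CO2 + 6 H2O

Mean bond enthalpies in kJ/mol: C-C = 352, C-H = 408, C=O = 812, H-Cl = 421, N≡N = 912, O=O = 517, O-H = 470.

Bonds broken (reactants):
  C-C: 2 × 352 = 704
  C-H: 12 × 408 = 4896
  O=O: 7 × 517 = 3619
  Σ(broken) = 9219 kJ
Bonds formed (products):
  C=O: 8 × 812 = 6496
  O-H: 12 × 470 = 5640
  Σ(formed) = 12136 kJ
ΔH = Σ(broken) − Σ(formed) = 9219 − 12136 = −2917 kJ

ΔH ≈ −2917 kJ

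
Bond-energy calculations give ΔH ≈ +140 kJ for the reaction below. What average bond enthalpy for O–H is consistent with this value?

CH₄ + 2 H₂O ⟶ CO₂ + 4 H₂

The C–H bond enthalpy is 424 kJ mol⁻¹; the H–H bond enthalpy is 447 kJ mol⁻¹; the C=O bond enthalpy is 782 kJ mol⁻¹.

Let D be the O–H bond energy.
Σ(broken) = 4×424 + 4×D = 1696 + 4D
Σ(formed) = 2×782 + 4×447 = 3352
ΔH = Σ(broken) − Σ(formed) = (1696 + 4D) − (3352) = −1656 + 4D
Setting this equal to +140 kJ gives 4D = 1796, so D = 449 kJ/mol.

D(O–H) ≈ 449 kJ/mol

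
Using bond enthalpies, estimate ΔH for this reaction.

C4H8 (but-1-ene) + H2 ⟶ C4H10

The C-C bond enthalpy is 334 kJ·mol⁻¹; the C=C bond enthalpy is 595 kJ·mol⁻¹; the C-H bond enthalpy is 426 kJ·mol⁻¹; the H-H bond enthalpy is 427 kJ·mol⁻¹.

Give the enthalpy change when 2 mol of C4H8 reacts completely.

ΔH = −328 kJ

Bonds broken (reactants):
  C-C: 2 × 334 = 668
  C-H: 8 × 426 = 3408
  C=C: 1 × 595 = 595
  H-H: 1 × 427 = 427
  Σ(broken) = 5098 kJ
Bonds formed (products):
  C-C: 3 × 334 = 1002
  C-H: 10 × 426 = 4260
  Σ(formed) = 5262 kJ
ΔH = Σ(broken) − Σ(formed) = 5098 − 5262 = −164 kJ
For 2× the reaction as written: 2 × (−164) = −328 kJ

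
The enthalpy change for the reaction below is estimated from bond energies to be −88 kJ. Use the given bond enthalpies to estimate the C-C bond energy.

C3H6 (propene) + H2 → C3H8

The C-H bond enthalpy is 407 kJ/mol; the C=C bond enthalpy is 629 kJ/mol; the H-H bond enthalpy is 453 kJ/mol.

D(C-C) ≈ 356 kJ/mol

Let D be the C-C bond energy.
Σ(broken) = 1×D + 6×407 + 1×629 + 1×453 = 3524 + D
Σ(formed) = 2×D + 8×407 = 3256 + 2D
ΔH = Σ(broken) − Σ(formed) = (3524 + D) − (3256 + 2D) = +268 − D
Setting this equal to −88 kJ gives D = 356 kJ/mol.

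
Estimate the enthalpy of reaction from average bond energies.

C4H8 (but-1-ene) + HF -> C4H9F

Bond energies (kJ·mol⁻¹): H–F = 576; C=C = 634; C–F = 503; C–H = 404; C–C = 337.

ΔH ≈ −34 kJ

Bonds broken (reactants):
  C–C: 2 × 337 = 674
  C–H: 8 × 404 = 3232
  C=C: 1 × 634 = 634
  H–F: 1 × 576 = 576
  Σ(broken) = 5116 kJ
Bonds formed (products):
  C–C: 3 × 337 = 1011
  C–F: 1 × 503 = 503
  C–H: 9 × 404 = 3636
  Σ(formed) = 5150 kJ
ΔH = Σ(broken) − Σ(formed) = 5116 − 5150 = −34 kJ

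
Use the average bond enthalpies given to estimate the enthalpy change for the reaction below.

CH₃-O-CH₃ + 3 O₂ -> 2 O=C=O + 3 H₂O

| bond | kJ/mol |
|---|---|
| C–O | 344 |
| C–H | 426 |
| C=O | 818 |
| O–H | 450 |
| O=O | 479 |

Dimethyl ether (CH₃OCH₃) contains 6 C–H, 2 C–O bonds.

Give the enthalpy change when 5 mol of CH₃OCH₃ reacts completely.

ΔH = −6455 kJ

Bonds broken (reactants):
  C–H: 6 × 426 = 2556
  C–O: 2 × 344 = 688
  O=O: 3 × 479 = 1437
  Σ(broken) = 4681 kJ
Bonds formed (products):
  C=O: 4 × 818 = 3272
  O–H: 6 × 450 = 2700
  Σ(formed) = 5972 kJ
ΔH = Σ(broken) − Σ(formed) = 4681 − 5972 = −1291 kJ
For 5× the reaction as written: 5 × (−1291) = −6455 kJ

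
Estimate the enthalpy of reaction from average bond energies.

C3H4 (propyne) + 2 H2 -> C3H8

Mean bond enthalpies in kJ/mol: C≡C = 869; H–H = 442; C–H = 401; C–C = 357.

ΔH ≈ −208 kJ

Bonds broken (reactants):
  C≡C: 1 × 869 = 869
  C–C: 1 × 357 = 357
  C–H: 4 × 401 = 1604
  H–H: 2 × 442 = 884
  Σ(broken) = 3714 kJ
Bonds formed (products):
  C–C: 2 × 357 = 714
  C–H: 8 × 401 = 3208
  Σ(formed) = 3922 kJ
ΔH = Σ(broken) − Σ(formed) = 3714 − 3922 = −208 kJ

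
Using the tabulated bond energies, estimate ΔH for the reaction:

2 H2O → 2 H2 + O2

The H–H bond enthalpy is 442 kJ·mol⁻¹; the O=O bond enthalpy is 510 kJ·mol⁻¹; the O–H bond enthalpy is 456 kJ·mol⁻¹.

ΔH ≈ +430 kJ

Bonds broken (reactants):
  O–H: 4 × 456 = 1824
  Σ(broken) = 1824 kJ
Bonds formed (products):
  H–H: 2 × 442 = 884
  O=O: 1 × 510 = 510
  Σ(formed) = 1394 kJ
ΔH = Σ(broken) − Σ(formed) = 1824 − 1394 = +430 kJ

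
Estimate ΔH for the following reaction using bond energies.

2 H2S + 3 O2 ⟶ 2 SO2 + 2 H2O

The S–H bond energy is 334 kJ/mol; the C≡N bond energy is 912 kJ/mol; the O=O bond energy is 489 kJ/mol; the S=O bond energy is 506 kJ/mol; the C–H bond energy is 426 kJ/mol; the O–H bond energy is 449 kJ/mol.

Bonds broken (reactants):
  O=O: 3 × 489 = 1467
  S–H: 4 × 334 = 1336
  Σ(broken) = 2803 kJ
Bonds formed (products):
  O–H: 4 × 449 = 1796
  S=O: 4 × 506 = 2024
  Σ(formed) = 3820 kJ
ΔH = Σ(broken) − Σ(formed) = 2803 − 3820 = −1017 kJ

ΔH ≈ −1017 kJ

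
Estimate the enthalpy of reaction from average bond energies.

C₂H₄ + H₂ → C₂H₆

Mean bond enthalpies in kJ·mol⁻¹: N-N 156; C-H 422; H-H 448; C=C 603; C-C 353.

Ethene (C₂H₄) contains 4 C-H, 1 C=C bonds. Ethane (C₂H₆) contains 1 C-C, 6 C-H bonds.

ΔH ≈ −146 kJ

Bonds broken (reactants):
  C-H: 4 × 422 = 1688
  C=C: 1 × 603 = 603
  H-H: 1 × 448 = 448
  Σ(broken) = 2739 kJ
Bonds formed (products):
  C-C: 1 × 353 = 353
  C-H: 6 × 422 = 2532
  Σ(formed) = 2885 kJ
ΔH = Σ(broken) − Σ(formed) = 2739 − 2885 = −146 kJ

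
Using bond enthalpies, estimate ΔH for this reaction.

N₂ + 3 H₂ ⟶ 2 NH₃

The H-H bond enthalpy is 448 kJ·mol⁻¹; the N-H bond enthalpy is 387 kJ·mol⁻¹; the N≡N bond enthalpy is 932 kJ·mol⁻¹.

Bonds broken (reactants):
  H-H: 3 × 448 = 1344
  N≡N: 1 × 932 = 932
  Σ(broken) = 2276 kJ
Bonds formed (products):
  N-H: 6 × 387 = 2322
  Σ(formed) = 2322 kJ
ΔH = Σ(broken) − Σ(formed) = 2276 − 2322 = −46 kJ

ΔH ≈ −46 kJ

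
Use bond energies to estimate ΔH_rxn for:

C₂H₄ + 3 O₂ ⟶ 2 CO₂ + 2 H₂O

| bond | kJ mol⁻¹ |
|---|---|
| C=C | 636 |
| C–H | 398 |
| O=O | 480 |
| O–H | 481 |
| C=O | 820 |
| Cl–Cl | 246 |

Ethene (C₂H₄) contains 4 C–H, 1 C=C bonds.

Bonds broken (reactants):
  C–H: 4 × 398 = 1592
  C=C: 1 × 636 = 636
  O=O: 3 × 480 = 1440
  Σ(broken) = 3668 kJ
Bonds formed (products):
  C=O: 4 × 820 = 3280
  O–H: 4 × 481 = 1924
  Σ(formed) = 5204 kJ
ΔH = Σ(broken) − Σ(formed) = 3668 − 5204 = −1536 kJ

ΔH ≈ −1536 kJ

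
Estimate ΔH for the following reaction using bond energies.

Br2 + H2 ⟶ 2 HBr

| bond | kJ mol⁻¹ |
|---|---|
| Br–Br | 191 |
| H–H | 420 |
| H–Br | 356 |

ΔH ≈ −101 kJ

Bonds broken (reactants):
  Br–Br: 1 × 191 = 191
  H–H: 1 × 420 = 420
  Σ(broken) = 611 kJ
Bonds formed (products):
  H–Br: 2 × 356 = 712
  Σ(formed) = 712 kJ
ΔH = Σ(broken) − Σ(formed) = 611 − 712 = −101 kJ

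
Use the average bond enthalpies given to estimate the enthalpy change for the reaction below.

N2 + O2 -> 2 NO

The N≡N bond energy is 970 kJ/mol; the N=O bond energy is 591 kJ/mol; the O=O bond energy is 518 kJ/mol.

Bonds broken (reactants):
  N≡N: 1 × 970 = 970
  O=O: 1 × 518 = 518
  Σ(broken) = 1488 kJ
Bonds formed (products):
  N=O: 2 × 591 = 1182
  Σ(formed) = 1182 kJ
ΔH = Σ(broken) − Σ(formed) = 1488 − 1182 = +306 kJ

ΔH ≈ +306 kJ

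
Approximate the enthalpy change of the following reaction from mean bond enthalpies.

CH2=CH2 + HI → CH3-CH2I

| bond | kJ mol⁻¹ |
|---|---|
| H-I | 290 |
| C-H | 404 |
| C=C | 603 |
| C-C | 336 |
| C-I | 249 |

Bonds broken (reactants):
  C-H: 4 × 404 = 1616
  C=C: 1 × 603 = 603
  H-I: 1 × 290 = 290
  Σ(broken) = 2509 kJ
Bonds formed (products):
  C-C: 1 × 336 = 336
  C-H: 5 × 404 = 2020
  C-I: 1 × 249 = 249
  Σ(formed) = 2605 kJ
ΔH = Σ(broken) − Σ(formed) = 2509 − 2605 = −96 kJ

ΔH ≈ −96 kJ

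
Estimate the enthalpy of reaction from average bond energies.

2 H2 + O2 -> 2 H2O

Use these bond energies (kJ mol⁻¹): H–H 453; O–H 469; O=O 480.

ΔH ≈ −490 kJ

Bonds broken (reactants):
  H–H: 2 × 453 = 906
  O=O: 1 × 480 = 480
  Σ(broken) = 1386 kJ
Bonds formed (products):
  O–H: 4 × 469 = 1876
  Σ(formed) = 1876 kJ
ΔH = Σ(broken) − Σ(formed) = 1386 − 1876 = −490 kJ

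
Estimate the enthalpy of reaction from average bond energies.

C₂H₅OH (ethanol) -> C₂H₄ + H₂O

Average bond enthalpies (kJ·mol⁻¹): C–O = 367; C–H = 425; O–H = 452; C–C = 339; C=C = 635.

Bonds broken (reactants):
  C–C: 1 × 339 = 339
  C–H: 5 × 425 = 2125
  C–O: 1 × 367 = 367
  O–H: 1 × 452 = 452
  Σ(broken) = 3283 kJ
Bonds formed (products):
  C–H: 4 × 425 = 1700
  C=C: 1 × 635 = 635
  O–H: 2 × 452 = 904
  Σ(formed) = 3239 kJ
ΔH = Σ(broken) − Σ(formed) = 3283 − 3239 = +44 kJ

ΔH ≈ +44 kJ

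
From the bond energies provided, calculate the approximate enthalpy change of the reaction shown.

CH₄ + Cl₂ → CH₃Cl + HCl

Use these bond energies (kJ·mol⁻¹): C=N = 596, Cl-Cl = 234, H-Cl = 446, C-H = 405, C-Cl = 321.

Bonds broken (reactants):
  C-H: 4 × 405 = 1620
  Cl-Cl: 1 × 234 = 234
  Σ(broken) = 1854 kJ
Bonds formed (products):
  C-Cl: 1 × 321 = 321
  C-H: 3 × 405 = 1215
  H-Cl: 1 × 446 = 446
  Σ(formed) = 1982 kJ
ΔH = Σ(broken) − Σ(formed) = 1854 − 1982 = −128 kJ

ΔH ≈ −128 kJ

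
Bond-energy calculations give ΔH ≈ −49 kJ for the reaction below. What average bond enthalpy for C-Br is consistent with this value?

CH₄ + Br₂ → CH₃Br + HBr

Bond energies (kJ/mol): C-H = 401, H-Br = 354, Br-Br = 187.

Let D be the C-Br bond energy.
Σ(broken) = 1×187 + 4×401 = 1791
Σ(formed) = 1×D + 3×401 + 1×354 = 1557 + D
ΔH = Σ(broken) − Σ(formed) = (1791) − (1557 + D) = +234 − D
Setting this equal to −49 kJ gives D = 283 kJ/mol.

D(C-Br) ≈ 283 kJ/mol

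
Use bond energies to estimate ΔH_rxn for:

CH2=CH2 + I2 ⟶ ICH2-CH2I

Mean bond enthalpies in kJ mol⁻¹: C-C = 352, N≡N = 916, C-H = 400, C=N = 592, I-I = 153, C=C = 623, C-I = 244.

Bonds broken (reactants):
  C-H: 4 × 400 = 1600
  C=C: 1 × 623 = 623
  I-I: 1 × 153 = 153
  Σ(broken) = 2376 kJ
Bonds formed (products):
  C-C: 1 × 352 = 352
  C-H: 4 × 400 = 1600
  C-I: 2 × 244 = 488
  Σ(formed) = 2440 kJ
ΔH = Σ(broken) − Σ(formed) = 2376 − 2440 = −64 kJ

ΔH ≈ −64 kJ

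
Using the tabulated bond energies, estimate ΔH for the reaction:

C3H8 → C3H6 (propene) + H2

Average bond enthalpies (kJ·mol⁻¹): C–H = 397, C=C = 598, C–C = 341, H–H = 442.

Bonds broken (reactants):
  C–C: 2 × 341 = 682
  C–H: 8 × 397 = 3176
  Σ(broken) = 3858 kJ
Bonds formed (products):
  C–C: 1 × 341 = 341
  C–H: 6 × 397 = 2382
  C=C: 1 × 598 = 598
  H–H: 1 × 442 = 442
  Σ(formed) = 3763 kJ
ΔH = Σ(broken) − Σ(formed) = 3858 − 3763 = +95 kJ

ΔH ≈ +95 kJ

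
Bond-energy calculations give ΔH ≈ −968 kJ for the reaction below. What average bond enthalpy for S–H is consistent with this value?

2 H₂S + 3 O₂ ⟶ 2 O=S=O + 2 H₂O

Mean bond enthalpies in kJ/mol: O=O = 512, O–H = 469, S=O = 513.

D(S–H) ≈ 356 kJ/mol

Let D be the S–H bond energy.
Σ(broken) = 3×512 + 4×D = 1536 + 4D
Σ(formed) = 4×469 + 4×513 = 3928
ΔH = Σ(broken) − Σ(formed) = (1536 + 4D) − (3928) = −2392 + 4D
Setting this equal to −968 kJ gives 4D = 1424, so D = 356 kJ/mol.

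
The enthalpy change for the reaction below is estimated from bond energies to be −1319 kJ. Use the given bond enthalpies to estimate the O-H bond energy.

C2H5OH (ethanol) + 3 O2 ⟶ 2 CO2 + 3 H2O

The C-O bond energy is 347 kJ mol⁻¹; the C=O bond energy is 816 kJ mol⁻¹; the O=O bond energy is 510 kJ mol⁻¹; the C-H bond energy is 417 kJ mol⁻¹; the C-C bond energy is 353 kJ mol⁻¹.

Let D be the O-H bond energy.
Σ(broken) = 1×353 + 5×417 + 1×347 + 1×D + 3×510 = 4315 + D
Σ(formed) = 4×816 + 6×D = 3264 + 6D
ΔH = Σ(broken) − Σ(formed) = (4315 + D) − (3264 + 6D) = +1051 − 5D
Setting this equal to −1319 kJ gives 5D = 2370, so D = 474 kJ/mol.

D(O-H) ≈ 474 kJ/mol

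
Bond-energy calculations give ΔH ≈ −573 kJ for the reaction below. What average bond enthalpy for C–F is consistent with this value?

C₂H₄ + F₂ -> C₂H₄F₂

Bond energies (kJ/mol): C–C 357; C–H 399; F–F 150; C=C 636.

Let D be the C–F bond energy.
Σ(broken) = 4×399 + 1×636 + 1×150 = 2382
Σ(formed) = 1×357 + 2×D + 4×399 = 1953 + 2D
ΔH = Σ(broken) − Σ(formed) = (2382) − (1953 + 2D) = +429 − 2D
Setting this equal to −573 kJ gives 2D = 1002, so D = 501 kJ/mol.

D(C–F) ≈ 501 kJ/mol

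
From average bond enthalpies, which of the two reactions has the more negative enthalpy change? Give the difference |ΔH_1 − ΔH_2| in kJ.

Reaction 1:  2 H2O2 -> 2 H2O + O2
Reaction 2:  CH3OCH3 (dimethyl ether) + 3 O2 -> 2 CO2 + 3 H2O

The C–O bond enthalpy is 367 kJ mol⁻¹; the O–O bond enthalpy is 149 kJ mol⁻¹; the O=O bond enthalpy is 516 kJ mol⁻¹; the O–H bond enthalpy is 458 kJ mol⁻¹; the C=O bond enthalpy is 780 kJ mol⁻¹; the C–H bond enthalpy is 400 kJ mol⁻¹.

Reaction 2, by 968 kJ

Reaction 1:
  Bonds broken (reactants):
    O–H: 4 × 458 = 1832
    O–O: 2 × 149 = 298
    Σ(broken) = 2130 kJ
  Bonds formed (products):
    O–H: 4 × 458 = 1832
    O=O: 1 × 516 = 516
    Σ(formed) = 2348 kJ
  ΔH_1 = 2130 − 2348 = −218 kJ
Reaction 2:
  Bonds broken (reactants):
    C–H: 6 × 400 = 2400
    C–O: 2 × 367 = 734
    O=O: 3 × 516 = 1548
    Σ(broken) = 4682 kJ
  Bonds formed (products):
    C=O: 4 × 780 = 3120
    O–H: 6 × 458 = 2748
    Σ(formed) = 5868 kJ
  ΔH_2 = 4682 − 5868 = −1186 kJ
ΔH_1 − ΔH_2 = +968 kJ, so reaction 2 has the more negative ΔH; |ΔH_1 − ΔH_2| = 968 kJ.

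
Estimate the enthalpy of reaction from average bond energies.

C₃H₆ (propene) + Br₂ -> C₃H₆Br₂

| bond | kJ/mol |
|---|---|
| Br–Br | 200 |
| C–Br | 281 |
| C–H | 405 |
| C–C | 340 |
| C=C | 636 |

ΔH ≈ −66 kJ

Bonds broken (reactants):
  Br–Br: 1 × 200 = 200
  C–C: 1 × 340 = 340
  C–H: 6 × 405 = 2430
  C=C: 1 × 636 = 636
  Σ(broken) = 3606 kJ
Bonds formed (products):
  C–Br: 2 × 281 = 562
  C–C: 2 × 340 = 680
  C–H: 6 × 405 = 2430
  Σ(formed) = 3672 kJ
ΔH = Σ(broken) − Σ(formed) = 3606 − 3672 = −66 kJ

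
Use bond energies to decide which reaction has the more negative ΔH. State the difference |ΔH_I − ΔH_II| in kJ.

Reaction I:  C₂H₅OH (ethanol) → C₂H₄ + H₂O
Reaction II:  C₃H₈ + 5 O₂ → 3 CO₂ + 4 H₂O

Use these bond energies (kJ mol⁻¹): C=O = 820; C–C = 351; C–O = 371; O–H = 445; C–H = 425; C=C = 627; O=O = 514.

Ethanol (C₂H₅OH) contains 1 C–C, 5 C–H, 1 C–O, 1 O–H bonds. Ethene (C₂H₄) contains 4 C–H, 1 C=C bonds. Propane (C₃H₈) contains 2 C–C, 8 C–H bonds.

Reaction II, by 1883 kJ

Reaction I:
  Bonds broken (reactants):
    C–C: 1 × 351 = 351
    C–H: 5 × 425 = 2125
    C–O: 1 × 371 = 371
    O–H: 1 × 445 = 445
    Σ(broken) = 3292 kJ
  Bonds formed (products):
    C–H: 4 × 425 = 1700
    C=C: 1 × 627 = 627
    O–H: 2 × 445 = 890
    Σ(formed) = 3217 kJ
  ΔH_I = 3292 − 3217 = +75 kJ
Reaction II:
  Bonds broken (reactants):
    C–C: 2 × 351 = 702
    C–H: 8 × 425 = 3400
    O=O: 5 × 514 = 2570
    Σ(broken) = 6672 kJ
  Bonds formed (products):
    C=O: 6 × 820 = 4920
    O–H: 8 × 445 = 3560
    Σ(formed) = 8480 kJ
  ΔH_II = 6672 − 8480 = −1808 kJ
ΔH_I − ΔH_II = +1883 kJ, so reaction II has the more negative ΔH; |ΔH_I − ΔH_II| = 1883 kJ.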